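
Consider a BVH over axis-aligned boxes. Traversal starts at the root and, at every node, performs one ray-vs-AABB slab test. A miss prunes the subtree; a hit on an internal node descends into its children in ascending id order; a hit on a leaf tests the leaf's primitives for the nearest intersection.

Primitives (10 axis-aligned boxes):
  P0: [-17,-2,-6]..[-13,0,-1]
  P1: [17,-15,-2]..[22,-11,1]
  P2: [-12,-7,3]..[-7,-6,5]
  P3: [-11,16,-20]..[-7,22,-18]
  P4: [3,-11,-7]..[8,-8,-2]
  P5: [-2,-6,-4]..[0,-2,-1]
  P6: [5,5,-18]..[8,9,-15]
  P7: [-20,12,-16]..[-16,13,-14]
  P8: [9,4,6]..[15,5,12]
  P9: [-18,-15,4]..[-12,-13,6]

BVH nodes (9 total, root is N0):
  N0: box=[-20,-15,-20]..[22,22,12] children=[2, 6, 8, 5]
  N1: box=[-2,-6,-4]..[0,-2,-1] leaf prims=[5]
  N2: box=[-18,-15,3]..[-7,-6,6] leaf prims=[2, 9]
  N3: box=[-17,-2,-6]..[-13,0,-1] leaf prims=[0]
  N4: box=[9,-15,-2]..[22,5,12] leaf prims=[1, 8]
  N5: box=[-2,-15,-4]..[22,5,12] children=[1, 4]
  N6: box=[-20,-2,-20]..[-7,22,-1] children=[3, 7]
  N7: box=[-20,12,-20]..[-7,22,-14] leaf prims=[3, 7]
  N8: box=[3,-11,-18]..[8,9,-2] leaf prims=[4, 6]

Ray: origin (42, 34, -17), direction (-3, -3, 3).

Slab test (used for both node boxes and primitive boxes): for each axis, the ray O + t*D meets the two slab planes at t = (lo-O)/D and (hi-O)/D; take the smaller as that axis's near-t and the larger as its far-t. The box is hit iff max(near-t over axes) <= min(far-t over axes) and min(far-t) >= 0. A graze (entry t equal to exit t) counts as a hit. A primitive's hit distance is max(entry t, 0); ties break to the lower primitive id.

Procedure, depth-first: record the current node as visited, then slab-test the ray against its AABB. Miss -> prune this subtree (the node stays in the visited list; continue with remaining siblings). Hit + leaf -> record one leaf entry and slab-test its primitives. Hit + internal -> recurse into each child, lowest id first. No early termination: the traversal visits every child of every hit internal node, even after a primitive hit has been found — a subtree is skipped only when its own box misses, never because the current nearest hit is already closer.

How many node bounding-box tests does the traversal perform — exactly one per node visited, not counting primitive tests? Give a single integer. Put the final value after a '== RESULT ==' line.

Traverse from the root:
N0 x:[20/3,62/3] y:[4,49/3] z:[-1,29/3] -> hit [20/3,29/3], descend [2, 5, 6, 8]
  N2 x:[49/3,20] y:[40/3,49/3] z:[20/3,23/3] -> miss, prune
  N5 x:[20/3,44/3] y:[29/3,49/3] z:[13/3,29/3] -> hit [29/3,29/3], descend [1, 4]
    N1 x:[14,44/3] y:[12,40/3] z:[13/3,16/3] -> miss, prune
    N4 x:[20/3,11] y:[29/3,49/3] z:[5,29/3] -> hit [29/3,29/3] leaf, test {P1(miss), P8@t=29/3}
  N6 x:[49/3,62/3] y:[4,12] z:[-1,16/3] -> miss, prune
  N8 x:[34/3,13] y:[25/3,15] z:[-1/3,5] -> miss, prune

order=[0, 2, 5, 1, 4, 6, 8]  |boxes|=7  |leaves|=1  hit=P8

== RESULT ==
7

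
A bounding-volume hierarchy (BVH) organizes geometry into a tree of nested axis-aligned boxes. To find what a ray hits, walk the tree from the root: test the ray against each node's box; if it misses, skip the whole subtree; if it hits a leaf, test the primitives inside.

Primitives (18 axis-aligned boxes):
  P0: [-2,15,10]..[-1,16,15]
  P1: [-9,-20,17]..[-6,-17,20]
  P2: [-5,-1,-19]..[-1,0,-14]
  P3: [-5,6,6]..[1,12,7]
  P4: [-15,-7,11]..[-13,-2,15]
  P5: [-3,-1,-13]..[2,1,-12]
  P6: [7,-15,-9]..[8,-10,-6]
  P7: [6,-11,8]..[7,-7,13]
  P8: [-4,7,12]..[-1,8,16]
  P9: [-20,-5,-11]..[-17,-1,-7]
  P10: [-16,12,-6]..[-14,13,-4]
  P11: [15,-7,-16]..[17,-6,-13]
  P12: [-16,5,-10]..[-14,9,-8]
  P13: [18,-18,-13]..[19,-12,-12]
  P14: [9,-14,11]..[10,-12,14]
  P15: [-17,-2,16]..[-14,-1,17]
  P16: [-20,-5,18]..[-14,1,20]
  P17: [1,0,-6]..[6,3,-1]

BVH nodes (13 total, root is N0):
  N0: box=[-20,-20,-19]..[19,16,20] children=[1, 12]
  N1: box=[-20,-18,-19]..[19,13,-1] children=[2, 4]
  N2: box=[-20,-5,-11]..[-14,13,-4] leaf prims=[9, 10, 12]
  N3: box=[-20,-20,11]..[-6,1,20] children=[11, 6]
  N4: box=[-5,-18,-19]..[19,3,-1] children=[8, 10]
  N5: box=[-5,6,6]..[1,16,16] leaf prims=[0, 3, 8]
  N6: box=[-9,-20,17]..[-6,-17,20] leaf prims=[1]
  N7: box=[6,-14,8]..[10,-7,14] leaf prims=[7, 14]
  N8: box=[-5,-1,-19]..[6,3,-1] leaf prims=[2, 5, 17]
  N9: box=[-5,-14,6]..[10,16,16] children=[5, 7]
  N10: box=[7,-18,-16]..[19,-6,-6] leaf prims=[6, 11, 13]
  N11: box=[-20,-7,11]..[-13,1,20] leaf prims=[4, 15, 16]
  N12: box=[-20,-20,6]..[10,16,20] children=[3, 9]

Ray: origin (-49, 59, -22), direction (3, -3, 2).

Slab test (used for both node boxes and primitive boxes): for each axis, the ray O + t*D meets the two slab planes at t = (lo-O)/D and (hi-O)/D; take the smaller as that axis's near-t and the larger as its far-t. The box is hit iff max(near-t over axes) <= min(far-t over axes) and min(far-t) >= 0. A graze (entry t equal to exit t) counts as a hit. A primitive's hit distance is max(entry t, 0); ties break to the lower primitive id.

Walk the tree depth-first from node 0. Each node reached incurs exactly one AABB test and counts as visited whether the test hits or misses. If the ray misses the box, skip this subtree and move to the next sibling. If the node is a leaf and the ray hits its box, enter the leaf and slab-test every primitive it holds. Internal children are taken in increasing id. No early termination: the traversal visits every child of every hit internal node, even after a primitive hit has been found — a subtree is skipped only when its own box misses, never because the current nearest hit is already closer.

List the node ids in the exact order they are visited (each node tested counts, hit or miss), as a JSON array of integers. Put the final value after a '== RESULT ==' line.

Walk:
N0 x:[29/3,68/3] y:[43/3,79/3] z:[3/2,21] -> hit [43/3,21], descend [1, 12]
  N1 x:[29/3,68/3] y:[46/3,77/3] z:[3/2,21/2] -> miss, prune
  N12 x:[29/3,59/3] y:[43/3,79/3] z:[14,21] -> hit [43/3,59/3], descend [3, 9]
    N3 x:[29/3,43/3] y:[58/3,79/3] z:[33/2,21] -> miss, prune
    N9 x:[44/3,59/3] y:[43/3,73/3] z:[14,19] -> hit [44/3,19], descend [5, 7]
      N5 x:[44/3,50/3] y:[43/3,53/3] z:[14,19] -> hit [44/3,50/3] leaf, test {P0(miss), P3(miss), P8(miss)}
      N7 x:[55/3,59/3] y:[22,73/3] z:[15,18] -> miss, prune

7 AABB tests over nodes [0, 1, 12, 3, 9, 5, 7]; 1 leaf entered; closest miss.

== RESULT ==
[0, 1, 12, 3, 9, 5, 7]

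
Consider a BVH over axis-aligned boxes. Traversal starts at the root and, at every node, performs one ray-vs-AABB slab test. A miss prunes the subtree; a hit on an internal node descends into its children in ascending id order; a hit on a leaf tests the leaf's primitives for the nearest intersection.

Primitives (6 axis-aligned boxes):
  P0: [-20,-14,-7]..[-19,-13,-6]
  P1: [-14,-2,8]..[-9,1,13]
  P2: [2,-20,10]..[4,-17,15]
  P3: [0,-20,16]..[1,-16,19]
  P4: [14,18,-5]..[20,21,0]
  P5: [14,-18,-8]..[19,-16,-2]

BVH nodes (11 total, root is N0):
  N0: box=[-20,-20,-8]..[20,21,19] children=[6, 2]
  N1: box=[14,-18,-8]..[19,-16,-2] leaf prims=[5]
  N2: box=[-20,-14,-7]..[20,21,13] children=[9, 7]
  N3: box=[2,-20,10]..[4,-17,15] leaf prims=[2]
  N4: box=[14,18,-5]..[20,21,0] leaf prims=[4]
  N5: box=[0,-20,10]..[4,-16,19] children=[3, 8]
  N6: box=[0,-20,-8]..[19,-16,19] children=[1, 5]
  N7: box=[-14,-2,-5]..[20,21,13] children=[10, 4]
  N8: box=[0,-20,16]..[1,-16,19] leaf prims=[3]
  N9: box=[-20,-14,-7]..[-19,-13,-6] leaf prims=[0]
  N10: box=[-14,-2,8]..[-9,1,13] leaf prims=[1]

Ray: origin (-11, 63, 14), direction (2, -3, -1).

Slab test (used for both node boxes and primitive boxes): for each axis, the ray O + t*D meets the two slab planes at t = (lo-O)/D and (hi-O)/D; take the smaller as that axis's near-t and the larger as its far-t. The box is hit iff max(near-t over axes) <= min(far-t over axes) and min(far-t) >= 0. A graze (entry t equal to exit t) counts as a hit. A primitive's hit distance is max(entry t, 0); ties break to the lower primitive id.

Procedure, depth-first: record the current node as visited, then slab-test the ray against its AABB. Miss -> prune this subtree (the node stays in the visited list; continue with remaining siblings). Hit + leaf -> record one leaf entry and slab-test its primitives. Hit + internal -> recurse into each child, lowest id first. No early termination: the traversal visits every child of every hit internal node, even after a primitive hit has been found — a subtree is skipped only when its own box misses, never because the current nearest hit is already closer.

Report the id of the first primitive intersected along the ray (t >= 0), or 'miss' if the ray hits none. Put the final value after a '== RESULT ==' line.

Trace the traversal:
N0 x:[-9/2,31/2] y:[14,83/3] z:[-5,22] -> hit [14,31/2], descend [2, 6]
  N2 x:[-9/2,31/2] y:[14,77/3] z:[1,21] -> hit [14,31/2], descend [7, 9]
    N7 x:[-3/2,31/2] y:[14,65/3] z:[1,19] -> hit [14,31/2], descend [4, 10]
      N4 x:[25/2,31/2] y:[14,15] z:[14,19] -> hit [14,15] leaf, test {P4@t=14}
      N10 x:[-3/2,1] y:[62/3,65/3] z:[1,6] -> miss, prune
    N9 x:[-9/2,-4] y:[76/3,77/3] z:[20,21] -> miss, prune
  N6 x:[11/2,15] y:[79/3,83/3] z:[-5,22] -> miss, prune

order=[0, 2, 7, 4, 10, 9, 6]  |boxes|=7  |leaves|=1  hit=P4

== RESULT ==
4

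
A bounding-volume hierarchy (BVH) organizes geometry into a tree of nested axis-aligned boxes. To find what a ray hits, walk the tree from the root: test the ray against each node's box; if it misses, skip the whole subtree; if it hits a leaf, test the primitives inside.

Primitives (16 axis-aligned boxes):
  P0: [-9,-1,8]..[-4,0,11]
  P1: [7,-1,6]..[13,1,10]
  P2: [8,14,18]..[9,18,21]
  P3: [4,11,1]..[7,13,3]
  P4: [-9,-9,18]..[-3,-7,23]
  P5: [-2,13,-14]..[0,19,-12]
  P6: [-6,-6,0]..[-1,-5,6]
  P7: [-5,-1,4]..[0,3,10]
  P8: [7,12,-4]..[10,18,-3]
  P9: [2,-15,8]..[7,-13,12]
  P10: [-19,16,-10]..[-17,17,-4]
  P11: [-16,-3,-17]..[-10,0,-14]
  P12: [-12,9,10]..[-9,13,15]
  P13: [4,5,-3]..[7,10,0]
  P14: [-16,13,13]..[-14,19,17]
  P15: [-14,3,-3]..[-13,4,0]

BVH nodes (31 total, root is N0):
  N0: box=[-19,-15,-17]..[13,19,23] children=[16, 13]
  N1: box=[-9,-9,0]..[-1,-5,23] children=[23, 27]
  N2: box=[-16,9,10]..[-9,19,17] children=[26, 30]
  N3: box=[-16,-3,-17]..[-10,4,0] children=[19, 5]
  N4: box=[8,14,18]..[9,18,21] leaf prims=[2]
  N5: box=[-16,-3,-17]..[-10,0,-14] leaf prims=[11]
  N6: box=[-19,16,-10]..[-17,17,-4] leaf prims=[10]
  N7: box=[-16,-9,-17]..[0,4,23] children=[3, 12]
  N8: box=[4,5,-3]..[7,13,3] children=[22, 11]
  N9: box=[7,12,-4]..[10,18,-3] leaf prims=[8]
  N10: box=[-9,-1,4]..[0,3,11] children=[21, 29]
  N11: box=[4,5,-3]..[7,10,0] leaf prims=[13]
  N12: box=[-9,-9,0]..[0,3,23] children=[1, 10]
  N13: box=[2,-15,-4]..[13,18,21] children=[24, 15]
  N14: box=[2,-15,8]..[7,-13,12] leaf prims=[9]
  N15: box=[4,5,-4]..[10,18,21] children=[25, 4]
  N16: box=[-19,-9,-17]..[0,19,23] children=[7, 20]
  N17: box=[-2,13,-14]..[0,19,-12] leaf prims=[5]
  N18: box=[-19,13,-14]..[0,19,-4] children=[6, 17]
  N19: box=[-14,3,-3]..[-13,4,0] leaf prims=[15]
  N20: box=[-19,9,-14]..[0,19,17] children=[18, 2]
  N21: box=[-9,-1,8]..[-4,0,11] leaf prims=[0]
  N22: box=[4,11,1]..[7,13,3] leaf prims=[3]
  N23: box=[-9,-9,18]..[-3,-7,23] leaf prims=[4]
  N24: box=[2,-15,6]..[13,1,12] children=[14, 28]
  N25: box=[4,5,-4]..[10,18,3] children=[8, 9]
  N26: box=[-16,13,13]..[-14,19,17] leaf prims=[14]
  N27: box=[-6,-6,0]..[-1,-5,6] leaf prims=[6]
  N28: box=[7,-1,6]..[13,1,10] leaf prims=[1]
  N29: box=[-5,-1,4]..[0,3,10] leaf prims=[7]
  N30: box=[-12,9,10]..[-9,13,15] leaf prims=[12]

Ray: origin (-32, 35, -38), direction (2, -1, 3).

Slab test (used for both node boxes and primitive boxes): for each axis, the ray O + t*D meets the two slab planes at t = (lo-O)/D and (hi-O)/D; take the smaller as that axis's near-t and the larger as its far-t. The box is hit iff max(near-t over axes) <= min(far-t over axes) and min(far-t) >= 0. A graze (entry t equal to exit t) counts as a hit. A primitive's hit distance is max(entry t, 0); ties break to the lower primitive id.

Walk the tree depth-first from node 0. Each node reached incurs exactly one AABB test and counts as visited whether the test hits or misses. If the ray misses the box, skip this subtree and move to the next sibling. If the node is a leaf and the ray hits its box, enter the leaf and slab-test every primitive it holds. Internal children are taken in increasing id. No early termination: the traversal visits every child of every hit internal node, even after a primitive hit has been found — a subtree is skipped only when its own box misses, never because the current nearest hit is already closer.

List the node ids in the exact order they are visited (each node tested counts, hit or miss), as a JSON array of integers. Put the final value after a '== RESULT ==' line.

Walk:
N0 x:[13/2,45/2] y:[16,50] z:[7,61/3] -> hit [16,61/3], descend [13, 16]
  N13 x:[17,45/2] y:[17,50] z:[34/3,59/3] -> hit [17,59/3], descend [15, 24]
    N15 x:[18,21] y:[17,30] z:[34/3,59/3] -> hit [18,59/3], descend [4, 25]
      N4 x:[20,41/2] y:[17,21] z:[56/3,59/3] -> miss, prune
      N25 x:[18,21] y:[17,30] z:[34/3,41/3] -> miss, prune
    N24 x:[17,45/2] y:[34,50] z:[44/3,50/3] -> miss, prune
  N16 x:[13/2,16] y:[16,44] z:[7,61/3] -> hit [16,16], descend [7, 20]
    N7 x:[8,16] y:[31,44] z:[7,61/3] -> miss, prune
    N20 x:[13/2,16] y:[16,26] z:[8,55/3] -> hit [16,16], descend [2, 18]
      N2 x:[8,23/2] y:[16,26] z:[16,55/3] -> miss, prune
      N18 x:[13/2,16] y:[16,22] z:[8,34/3] -> miss, prune

Visited [0, 13, 15, 4, 25, 24, 16, 7, 20, 2, 18]. Tests: 11 box, 0 leaf. Nearest: miss.

== RESULT ==
[0, 13, 15, 4, 25, 24, 16, 7, 20, 2, 18]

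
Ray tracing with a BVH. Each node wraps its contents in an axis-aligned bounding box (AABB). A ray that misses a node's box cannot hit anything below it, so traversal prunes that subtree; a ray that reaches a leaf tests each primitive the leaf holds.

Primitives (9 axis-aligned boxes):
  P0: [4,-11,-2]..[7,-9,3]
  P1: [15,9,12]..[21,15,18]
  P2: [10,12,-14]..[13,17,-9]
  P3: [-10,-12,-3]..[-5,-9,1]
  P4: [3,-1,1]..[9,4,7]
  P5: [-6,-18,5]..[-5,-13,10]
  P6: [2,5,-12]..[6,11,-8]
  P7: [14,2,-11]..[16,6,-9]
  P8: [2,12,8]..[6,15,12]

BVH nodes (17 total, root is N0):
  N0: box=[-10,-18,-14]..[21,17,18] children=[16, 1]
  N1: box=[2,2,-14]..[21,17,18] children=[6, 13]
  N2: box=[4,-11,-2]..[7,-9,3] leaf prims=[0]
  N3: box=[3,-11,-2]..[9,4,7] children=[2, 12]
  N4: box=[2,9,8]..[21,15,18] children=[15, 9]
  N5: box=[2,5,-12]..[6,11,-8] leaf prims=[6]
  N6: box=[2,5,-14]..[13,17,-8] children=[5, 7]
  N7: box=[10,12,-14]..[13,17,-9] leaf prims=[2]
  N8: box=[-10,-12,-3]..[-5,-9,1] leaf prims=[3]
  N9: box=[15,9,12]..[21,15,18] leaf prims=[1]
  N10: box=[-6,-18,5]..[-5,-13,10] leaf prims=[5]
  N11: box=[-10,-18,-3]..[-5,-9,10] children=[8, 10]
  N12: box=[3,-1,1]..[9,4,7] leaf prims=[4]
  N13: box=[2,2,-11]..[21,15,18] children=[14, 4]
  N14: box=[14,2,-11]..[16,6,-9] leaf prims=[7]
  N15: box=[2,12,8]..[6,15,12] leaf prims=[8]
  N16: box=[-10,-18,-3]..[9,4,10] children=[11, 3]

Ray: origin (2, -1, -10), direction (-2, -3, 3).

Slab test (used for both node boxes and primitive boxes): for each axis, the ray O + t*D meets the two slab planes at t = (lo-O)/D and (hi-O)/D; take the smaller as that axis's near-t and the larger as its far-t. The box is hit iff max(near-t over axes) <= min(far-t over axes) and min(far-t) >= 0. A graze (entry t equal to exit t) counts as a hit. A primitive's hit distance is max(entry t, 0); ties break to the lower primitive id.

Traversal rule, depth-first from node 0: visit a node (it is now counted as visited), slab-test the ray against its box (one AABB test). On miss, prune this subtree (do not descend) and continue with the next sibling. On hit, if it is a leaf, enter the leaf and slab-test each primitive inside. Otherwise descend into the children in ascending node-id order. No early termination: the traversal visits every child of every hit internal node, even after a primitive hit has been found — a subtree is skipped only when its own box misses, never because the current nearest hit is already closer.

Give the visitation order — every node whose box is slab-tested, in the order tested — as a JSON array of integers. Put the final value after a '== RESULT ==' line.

Walk:
N0 x:[-19/2,6] y:[-6,17/3] z:[-4/3,28/3] -> hit [-4/3,17/3], descend [1, 16]
  N1 x:[-19/2,0] y:[-6,-1] z:[-4/3,28/3] -> miss, prune
  N16 x:[-7/2,6] y:[-5/3,17/3] z:[7/3,20/3] -> hit [7/3,17/3], descend [3, 11]
    N3 x:[-7/2,-1/2] y:[-5/3,10/3] z:[8/3,17/3] -> miss, prune
    N11 x:[7/2,6] y:[8/3,17/3] z:[7/3,20/3] -> hit [7/2,17/3], descend [8, 10]
      N8 x:[7/2,6] y:[8/3,11/3] z:[7/3,11/3] -> hit [7/2,11/3] leaf, test {P3@t=7/2}
      N10 x:[7/2,4] y:[4,17/3] z:[5,20/3] -> miss, prune

order=[0, 1, 16, 3, 11, 8, 10]  |boxes|=7  |leaves|=1  hit=P3

== RESULT ==
[0, 1, 16, 3, 11, 8, 10]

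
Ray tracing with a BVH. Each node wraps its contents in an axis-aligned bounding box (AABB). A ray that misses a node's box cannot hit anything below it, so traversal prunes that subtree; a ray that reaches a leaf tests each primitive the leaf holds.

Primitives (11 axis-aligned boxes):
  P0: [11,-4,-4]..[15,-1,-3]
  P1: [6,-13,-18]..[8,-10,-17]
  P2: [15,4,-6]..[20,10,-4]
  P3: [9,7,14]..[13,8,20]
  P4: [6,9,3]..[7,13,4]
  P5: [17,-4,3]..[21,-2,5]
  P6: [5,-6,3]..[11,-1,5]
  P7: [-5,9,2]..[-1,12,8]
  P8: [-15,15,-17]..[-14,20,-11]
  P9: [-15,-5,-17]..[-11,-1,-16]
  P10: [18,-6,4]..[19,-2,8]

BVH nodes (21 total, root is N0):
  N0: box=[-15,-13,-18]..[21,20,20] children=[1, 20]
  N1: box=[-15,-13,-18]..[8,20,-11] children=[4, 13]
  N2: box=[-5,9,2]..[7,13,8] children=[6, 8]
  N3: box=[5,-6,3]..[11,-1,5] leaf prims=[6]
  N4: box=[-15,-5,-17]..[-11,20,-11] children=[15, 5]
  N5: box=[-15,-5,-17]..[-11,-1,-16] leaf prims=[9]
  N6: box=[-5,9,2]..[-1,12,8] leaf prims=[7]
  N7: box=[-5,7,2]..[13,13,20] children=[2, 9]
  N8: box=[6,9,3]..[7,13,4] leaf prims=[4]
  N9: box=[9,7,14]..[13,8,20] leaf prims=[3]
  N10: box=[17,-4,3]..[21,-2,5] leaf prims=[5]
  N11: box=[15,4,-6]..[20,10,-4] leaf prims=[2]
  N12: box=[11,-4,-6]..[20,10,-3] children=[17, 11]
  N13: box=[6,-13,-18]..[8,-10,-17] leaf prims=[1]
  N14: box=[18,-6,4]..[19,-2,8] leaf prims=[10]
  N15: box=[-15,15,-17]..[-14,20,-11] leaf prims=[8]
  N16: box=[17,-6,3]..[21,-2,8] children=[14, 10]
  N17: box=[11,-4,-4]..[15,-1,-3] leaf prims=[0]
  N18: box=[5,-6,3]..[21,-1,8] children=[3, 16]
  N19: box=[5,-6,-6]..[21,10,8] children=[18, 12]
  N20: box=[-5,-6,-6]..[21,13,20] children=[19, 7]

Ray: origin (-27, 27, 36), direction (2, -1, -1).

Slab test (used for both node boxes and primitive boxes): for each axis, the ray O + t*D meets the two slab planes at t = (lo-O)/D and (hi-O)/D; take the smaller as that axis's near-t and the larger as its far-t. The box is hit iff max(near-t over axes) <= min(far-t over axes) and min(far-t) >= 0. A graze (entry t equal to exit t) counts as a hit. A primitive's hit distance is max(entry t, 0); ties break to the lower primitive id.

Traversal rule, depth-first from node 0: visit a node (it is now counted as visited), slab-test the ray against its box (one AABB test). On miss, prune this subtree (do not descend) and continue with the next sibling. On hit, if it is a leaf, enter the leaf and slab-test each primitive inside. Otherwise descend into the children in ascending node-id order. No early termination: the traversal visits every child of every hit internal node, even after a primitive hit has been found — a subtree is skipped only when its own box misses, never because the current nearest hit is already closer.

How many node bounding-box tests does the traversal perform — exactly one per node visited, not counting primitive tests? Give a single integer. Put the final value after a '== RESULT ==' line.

Trace the traversal:
N0 x:[6,24] y:[7,40] z:[16,54] -> hit [16,24], descend [1, 20]
  N1 x:[6,35/2] y:[7,40] z:[47,54] -> miss, prune
  N20 x:[11,24] y:[14,33] z:[16,42] -> hit [16,24], descend [7, 19]
    N7 x:[11,20] y:[14,20] z:[16,34] -> hit [16,20], descend [2, 9]
      N2 x:[11,17] y:[14,18] z:[28,34] -> miss, prune
      N9 x:[18,20] y:[19,20] z:[16,22] -> hit [19,20] leaf, test {P3@t=19}
    N19 x:[16,24] y:[17,33] z:[28,42] -> miss, prune

7 AABB tests over nodes [0, 1, 20, 7, 2, 9, 19]; 1 leaf entered; closest P3.

== RESULT ==
7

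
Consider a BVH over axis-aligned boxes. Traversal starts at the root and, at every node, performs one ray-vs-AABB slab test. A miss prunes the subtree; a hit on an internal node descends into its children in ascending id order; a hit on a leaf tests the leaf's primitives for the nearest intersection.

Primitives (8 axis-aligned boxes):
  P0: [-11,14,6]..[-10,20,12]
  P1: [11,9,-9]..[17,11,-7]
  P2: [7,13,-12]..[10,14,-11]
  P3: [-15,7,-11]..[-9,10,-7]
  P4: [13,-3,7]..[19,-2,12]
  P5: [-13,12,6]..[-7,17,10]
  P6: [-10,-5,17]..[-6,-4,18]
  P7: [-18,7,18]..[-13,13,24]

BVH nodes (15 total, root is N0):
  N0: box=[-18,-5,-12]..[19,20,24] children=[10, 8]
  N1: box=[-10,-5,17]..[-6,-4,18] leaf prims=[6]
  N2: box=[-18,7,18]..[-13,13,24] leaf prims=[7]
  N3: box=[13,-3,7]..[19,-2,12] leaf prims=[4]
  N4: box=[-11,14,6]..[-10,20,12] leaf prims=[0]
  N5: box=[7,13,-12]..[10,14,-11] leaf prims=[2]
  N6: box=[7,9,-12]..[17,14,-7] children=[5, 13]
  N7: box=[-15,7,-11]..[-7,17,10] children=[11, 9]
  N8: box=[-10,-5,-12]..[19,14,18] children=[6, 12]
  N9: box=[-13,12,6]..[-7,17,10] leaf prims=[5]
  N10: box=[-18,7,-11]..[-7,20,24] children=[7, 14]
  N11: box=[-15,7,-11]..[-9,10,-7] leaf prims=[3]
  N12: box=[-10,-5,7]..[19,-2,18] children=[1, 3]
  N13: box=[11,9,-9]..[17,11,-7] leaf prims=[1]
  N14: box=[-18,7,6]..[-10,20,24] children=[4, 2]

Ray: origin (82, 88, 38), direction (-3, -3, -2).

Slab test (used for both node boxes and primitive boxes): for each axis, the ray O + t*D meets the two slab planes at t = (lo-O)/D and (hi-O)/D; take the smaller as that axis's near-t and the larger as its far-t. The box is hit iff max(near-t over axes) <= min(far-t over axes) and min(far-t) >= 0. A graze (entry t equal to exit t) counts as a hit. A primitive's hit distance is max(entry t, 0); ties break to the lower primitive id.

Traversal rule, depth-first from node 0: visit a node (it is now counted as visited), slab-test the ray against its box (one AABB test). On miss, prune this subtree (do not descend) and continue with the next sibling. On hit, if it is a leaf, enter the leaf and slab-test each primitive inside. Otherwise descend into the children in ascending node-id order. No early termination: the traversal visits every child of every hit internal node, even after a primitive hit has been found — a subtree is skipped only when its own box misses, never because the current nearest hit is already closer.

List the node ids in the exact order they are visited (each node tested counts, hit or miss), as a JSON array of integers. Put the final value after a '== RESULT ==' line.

Trace the traversal:
N0 x:[21,100/3] y:[68/3,31] z:[7,25] -> hit [68/3,25], descend [8, 10]
  N8 x:[21,92/3] y:[74/3,31] z:[10,25] -> hit [74/3,25], descend [6, 12]
    N6 x:[65/3,25] y:[74/3,79/3] z:[45/2,25] -> hit [74/3,25], descend [5, 13]
      N5 x:[24,25] y:[74/3,25] z:[49/2,25] -> hit [74/3,25] leaf, test {P2@t=74/3}
      N13 x:[65/3,71/3] y:[77/3,79/3] z:[45/2,47/2] -> miss, prune
    N12 x:[21,92/3] y:[30,31] z:[10,31/2] -> miss, prune
  N10 x:[89/3,100/3] y:[68/3,27] z:[7,49/2] -> miss, prune

Visited [0, 8, 6, 5, 13, 12, 10]. Tests: 7 box, 1 leaf. Nearest: P2.

== RESULT ==
[0, 8, 6, 5, 13, 12, 10]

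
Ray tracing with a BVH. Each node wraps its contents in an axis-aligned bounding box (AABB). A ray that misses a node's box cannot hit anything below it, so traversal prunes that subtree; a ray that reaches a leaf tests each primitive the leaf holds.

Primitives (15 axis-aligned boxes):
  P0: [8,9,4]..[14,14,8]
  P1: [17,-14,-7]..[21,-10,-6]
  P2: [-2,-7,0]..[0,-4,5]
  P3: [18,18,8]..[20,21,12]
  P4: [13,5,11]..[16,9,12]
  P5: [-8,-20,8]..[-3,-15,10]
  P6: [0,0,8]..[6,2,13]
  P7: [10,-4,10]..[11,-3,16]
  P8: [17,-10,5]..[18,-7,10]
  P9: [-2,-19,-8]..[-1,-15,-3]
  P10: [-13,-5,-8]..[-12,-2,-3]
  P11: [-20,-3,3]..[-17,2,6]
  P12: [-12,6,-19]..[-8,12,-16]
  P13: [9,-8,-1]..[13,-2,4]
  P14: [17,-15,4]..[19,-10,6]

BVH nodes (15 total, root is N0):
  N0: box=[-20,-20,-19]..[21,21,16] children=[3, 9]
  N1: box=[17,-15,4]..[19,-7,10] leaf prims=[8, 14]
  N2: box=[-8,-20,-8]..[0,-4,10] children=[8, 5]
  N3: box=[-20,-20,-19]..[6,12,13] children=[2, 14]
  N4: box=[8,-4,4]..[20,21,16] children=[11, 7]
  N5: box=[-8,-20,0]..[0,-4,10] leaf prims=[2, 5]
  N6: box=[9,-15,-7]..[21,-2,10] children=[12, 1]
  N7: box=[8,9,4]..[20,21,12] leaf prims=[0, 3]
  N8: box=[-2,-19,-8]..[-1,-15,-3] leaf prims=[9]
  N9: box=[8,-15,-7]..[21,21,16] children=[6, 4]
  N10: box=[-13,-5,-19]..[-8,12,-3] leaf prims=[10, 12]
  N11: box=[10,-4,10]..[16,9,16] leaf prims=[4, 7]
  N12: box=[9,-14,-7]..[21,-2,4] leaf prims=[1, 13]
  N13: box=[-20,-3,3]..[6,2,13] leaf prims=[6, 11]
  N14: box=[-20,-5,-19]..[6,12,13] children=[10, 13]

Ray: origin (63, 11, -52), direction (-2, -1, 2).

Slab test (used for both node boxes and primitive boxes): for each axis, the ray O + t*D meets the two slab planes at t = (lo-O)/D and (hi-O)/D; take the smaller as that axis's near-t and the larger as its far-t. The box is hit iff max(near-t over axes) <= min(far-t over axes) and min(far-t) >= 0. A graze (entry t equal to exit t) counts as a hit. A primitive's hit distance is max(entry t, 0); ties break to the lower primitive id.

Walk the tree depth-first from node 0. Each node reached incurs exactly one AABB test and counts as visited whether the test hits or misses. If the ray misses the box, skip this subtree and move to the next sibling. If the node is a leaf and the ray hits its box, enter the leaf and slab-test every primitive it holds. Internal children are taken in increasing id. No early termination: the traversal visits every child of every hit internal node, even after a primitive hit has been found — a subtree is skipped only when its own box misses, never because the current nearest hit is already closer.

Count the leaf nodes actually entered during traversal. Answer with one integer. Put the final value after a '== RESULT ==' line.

Traverse from the root:
N0 x:[21,83/2] y:[-10,31] z:[33/2,34] -> hit [21,31], descend [3, 9]
  N3 x:[57/2,83/2] y:[-1,31] z:[33/2,65/2] -> hit [57/2,31], descend [2, 14]
    N2 x:[63/2,71/2] y:[15,31] z:[22,31] -> miss, prune
    N14 x:[57/2,83/2] y:[-1,16] z:[33/2,65/2] -> miss, prune
  N9 x:[21,55/2] y:[-10,26] z:[45/2,34] -> hit [45/2,26], descend [4, 6]
    N4 x:[43/2,55/2] y:[-10,15] z:[28,34] -> miss, prune
    N6 x:[21,27] y:[13,26] z:[45/2,31] -> hit [45/2,26], descend [1, 12]
      N1 x:[22,23] y:[18,26] z:[28,31] -> miss, prune
      N12 x:[21,27] y:[13,25] z:[45/2,28] -> hit [45/2,25] leaf, test {P1@t=45/2, P13(miss)}

9 AABB tests over nodes [0, 3, 2, 14, 9, 4, 6, 1, 12]; 1 leaf entered; closest P1.

== RESULT ==
1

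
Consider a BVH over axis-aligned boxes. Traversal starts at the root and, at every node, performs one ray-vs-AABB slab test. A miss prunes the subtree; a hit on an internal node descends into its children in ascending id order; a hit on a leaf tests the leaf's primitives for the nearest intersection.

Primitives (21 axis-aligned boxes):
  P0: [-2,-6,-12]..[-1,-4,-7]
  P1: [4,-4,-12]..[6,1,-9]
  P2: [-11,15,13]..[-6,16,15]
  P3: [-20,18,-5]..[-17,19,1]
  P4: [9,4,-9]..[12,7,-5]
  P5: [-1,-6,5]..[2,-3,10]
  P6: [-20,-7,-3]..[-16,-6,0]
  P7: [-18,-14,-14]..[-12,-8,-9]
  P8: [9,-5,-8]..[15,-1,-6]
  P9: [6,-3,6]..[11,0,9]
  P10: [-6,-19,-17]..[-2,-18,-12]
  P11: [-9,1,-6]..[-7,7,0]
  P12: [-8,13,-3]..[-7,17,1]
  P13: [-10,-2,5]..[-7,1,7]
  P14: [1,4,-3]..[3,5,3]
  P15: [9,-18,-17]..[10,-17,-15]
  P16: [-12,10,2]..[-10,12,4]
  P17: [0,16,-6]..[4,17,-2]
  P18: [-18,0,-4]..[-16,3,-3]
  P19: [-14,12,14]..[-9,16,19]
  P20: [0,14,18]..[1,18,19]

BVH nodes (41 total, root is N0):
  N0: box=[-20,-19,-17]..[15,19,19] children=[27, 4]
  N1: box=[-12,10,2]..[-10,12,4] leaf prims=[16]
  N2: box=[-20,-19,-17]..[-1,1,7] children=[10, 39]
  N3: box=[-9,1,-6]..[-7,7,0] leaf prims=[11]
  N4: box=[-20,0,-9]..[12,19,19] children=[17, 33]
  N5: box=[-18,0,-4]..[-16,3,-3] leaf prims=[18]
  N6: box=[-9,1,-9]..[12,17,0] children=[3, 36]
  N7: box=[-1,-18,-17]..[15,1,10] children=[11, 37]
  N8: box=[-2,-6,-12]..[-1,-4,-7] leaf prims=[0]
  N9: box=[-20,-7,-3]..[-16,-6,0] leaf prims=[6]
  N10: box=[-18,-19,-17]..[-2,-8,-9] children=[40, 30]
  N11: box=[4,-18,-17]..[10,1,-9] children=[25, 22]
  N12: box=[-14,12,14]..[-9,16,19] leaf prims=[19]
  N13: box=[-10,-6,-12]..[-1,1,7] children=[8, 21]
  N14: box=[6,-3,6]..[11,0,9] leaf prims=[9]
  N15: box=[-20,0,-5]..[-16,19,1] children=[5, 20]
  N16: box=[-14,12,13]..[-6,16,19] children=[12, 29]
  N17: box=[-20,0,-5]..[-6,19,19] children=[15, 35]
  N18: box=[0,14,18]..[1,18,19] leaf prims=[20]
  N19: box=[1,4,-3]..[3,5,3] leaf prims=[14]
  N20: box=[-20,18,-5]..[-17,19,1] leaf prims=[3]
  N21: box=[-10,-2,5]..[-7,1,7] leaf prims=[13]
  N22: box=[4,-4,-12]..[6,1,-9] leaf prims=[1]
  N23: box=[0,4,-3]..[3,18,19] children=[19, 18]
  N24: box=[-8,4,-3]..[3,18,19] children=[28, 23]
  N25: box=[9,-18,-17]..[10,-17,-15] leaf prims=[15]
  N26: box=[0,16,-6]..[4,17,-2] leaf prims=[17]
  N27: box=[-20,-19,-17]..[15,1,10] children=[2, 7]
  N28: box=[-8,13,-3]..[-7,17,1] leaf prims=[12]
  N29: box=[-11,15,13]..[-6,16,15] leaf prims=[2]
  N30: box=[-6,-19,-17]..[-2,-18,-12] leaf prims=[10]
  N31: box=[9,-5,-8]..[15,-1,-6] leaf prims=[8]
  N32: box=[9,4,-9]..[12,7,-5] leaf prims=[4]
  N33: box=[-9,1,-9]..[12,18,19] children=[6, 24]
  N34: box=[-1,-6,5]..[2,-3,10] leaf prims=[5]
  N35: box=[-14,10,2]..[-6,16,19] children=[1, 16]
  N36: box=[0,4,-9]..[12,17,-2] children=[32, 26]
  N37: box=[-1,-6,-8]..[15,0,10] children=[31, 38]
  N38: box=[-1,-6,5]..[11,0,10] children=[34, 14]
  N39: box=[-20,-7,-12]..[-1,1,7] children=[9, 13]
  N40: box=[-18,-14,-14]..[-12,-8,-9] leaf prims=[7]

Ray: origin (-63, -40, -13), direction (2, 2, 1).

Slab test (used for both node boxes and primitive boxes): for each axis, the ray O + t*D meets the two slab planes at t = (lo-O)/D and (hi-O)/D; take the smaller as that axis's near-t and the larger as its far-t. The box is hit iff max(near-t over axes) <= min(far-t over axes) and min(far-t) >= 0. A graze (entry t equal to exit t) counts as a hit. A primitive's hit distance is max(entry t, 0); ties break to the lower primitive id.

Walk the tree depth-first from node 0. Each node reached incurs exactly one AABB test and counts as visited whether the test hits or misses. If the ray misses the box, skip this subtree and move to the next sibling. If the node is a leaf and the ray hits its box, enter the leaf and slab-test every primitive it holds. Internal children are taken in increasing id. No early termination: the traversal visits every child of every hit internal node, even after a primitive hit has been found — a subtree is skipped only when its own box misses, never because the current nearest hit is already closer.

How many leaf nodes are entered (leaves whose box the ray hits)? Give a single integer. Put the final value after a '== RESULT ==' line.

Traverse from the root:
N0 x:[43/2,39] y:[21/2,59/2] z:[-4,32] -> hit [43/2,59/2], descend [4, 27]
  N4 x:[43/2,75/2] y:[20,59/2] z:[4,32] -> hit [43/2,59/2], descend [17, 33]
    N17 x:[43/2,57/2] y:[20,59/2] z:[8,32] -> hit [43/2,57/2], descend [15, 35]
      N15 x:[43/2,47/2] y:[20,59/2] z:[8,14] -> miss, prune
      N35 x:[49/2,57/2] y:[25,28] z:[15,32] -> hit [25,28], descend [1, 16]
        N1 x:[51/2,53/2] y:[25,26] z:[15,17] -> miss, prune
        N16 x:[49/2,57/2] y:[26,28] z:[26,32] -> hit [26,28], descend [12, 29]
          N12 x:[49/2,27] y:[26,28] z:[27,32] -> hit [27,27] leaf, test {P19@t=27}
          N29 x:[26,57/2] y:[55/2,28] z:[26,28] -> hit [55/2,28] leaf, test {P2@t=55/2}
    N33 x:[27,75/2] y:[41/2,29] z:[4,32] -> hit [27,29], descend [6, 24]
      N6 x:[27,75/2] y:[41/2,57/2] z:[4,13] -> miss, prune
      N24 x:[55/2,33] y:[22,29] z:[10,32] -> hit [55/2,29], descend [23, 28]
        N23 x:[63/2,33] y:[22,29] z:[10,32] -> miss, prune
        N28 x:[55/2,28] y:[53/2,57/2] z:[10,14] -> miss, prune
  N27 x:[43/2,39] y:[21/2,41/2] z:[-4,23] -> miss, prune

Visited [0, 4, 17, 15, 35, 1, 16, 12, 29, 33, 6, 24, 23, 28, 27]. Tests: 15 box, 2 leaf. Nearest: P19.

== RESULT ==
2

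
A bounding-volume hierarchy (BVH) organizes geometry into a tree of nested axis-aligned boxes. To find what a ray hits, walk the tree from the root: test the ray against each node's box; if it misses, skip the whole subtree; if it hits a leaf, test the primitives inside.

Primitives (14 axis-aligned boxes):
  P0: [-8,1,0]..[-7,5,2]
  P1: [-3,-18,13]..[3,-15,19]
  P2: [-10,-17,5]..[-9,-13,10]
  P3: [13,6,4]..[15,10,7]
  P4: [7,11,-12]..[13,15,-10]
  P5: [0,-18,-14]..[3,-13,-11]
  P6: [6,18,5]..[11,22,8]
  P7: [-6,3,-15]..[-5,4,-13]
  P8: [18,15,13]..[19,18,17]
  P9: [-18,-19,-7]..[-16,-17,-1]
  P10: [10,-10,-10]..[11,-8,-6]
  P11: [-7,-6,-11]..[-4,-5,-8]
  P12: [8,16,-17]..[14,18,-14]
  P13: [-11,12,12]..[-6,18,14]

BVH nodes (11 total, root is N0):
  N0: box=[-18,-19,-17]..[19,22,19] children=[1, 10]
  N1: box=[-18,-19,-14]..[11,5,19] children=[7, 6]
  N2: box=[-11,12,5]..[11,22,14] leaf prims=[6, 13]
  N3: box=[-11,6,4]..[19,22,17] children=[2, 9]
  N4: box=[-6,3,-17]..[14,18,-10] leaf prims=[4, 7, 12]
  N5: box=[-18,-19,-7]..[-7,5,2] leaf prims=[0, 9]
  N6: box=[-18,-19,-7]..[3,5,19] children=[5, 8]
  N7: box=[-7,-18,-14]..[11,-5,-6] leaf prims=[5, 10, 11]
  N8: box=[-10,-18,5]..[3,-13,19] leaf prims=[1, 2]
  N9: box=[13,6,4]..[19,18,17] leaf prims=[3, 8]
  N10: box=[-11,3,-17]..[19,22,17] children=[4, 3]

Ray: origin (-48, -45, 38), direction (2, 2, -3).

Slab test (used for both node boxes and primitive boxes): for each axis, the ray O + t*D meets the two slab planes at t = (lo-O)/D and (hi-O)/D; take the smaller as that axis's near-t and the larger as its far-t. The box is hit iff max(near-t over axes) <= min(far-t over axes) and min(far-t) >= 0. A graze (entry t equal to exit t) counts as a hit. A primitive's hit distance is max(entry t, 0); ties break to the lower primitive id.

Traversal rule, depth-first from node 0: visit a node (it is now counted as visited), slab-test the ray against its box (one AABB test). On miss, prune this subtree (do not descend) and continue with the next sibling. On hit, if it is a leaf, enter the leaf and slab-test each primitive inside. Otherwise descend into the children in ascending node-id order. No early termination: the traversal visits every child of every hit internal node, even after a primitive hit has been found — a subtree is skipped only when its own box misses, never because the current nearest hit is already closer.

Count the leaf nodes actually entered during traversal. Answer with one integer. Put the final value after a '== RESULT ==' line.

Trace the traversal:
N0 x:[15,67/2] y:[13,67/2] z:[19/3,55/3] -> hit [15,55/3], descend [1, 10]
  N1 x:[15,59/2] y:[13,25] z:[19/3,52/3] -> hit [15,52/3], descend [6, 7]
    N6 x:[15,51/2] y:[13,25] z:[19/3,15] -> hit [15,15], descend [5, 8]
      N5 x:[15,41/2] y:[13,25] z:[12,15] -> hit [15,15] leaf, test {P0(miss), P9(miss)}
      N8 x:[19,51/2] y:[27/2,16] z:[19/3,11] -> miss, prune
    N7 x:[41/2,59/2] y:[27/2,20] z:[44/3,52/3] -> miss, prune
  N10 x:[37/2,67/2] y:[24,67/2] z:[7,55/3] -> miss, prune

Visited [0, 1, 6, 5, 8, 7, 10]. Tests: 7 box, 1 leaf. Nearest: miss.

== RESULT ==
1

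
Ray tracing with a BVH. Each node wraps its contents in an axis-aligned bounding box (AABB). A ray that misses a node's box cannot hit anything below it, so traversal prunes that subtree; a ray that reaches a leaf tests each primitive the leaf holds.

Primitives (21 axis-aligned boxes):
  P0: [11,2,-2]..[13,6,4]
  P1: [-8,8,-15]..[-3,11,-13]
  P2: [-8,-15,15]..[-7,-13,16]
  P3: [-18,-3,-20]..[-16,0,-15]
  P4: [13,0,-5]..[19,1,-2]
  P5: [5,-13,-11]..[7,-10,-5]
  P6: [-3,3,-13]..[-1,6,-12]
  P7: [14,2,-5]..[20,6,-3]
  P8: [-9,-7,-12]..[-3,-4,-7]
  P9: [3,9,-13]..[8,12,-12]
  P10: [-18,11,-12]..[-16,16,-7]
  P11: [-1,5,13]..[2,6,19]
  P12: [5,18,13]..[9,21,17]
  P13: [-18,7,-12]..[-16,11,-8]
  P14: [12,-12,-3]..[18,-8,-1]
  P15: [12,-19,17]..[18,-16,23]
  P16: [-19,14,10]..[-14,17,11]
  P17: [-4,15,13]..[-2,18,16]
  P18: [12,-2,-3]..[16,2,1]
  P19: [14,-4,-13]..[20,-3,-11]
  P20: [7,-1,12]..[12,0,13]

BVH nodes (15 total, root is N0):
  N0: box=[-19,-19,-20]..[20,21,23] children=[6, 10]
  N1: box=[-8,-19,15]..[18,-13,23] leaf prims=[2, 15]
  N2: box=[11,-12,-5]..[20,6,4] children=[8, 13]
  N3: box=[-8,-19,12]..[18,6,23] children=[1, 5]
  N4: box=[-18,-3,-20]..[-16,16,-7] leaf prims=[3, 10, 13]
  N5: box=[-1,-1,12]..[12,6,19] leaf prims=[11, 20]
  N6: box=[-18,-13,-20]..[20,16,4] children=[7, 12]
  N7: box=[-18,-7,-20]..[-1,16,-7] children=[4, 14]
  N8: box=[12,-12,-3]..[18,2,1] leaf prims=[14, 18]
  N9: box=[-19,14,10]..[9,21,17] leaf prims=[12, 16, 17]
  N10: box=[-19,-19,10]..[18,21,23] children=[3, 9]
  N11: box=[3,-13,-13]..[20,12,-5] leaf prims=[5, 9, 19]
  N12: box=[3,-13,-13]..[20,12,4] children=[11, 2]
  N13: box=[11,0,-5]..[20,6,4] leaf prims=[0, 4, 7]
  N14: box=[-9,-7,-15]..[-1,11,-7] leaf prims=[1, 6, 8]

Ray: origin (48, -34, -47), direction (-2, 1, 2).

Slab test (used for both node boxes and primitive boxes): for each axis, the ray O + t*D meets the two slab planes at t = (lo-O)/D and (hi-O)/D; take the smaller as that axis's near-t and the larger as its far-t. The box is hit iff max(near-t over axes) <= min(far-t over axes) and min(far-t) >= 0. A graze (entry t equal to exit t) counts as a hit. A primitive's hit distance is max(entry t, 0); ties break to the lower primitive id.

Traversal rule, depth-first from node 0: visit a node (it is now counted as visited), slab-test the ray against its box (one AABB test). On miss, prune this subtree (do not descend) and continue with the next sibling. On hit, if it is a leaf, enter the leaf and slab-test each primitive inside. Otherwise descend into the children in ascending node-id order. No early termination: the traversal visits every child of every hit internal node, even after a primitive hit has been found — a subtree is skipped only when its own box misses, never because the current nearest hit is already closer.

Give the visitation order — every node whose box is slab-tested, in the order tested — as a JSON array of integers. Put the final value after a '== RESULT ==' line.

Walk:
N0 x:[14,67/2] y:[15,55] z:[27/2,35] -> hit [15,67/2], descend [6, 10]
  N6 x:[14,33] y:[21,50] z:[27/2,51/2] -> hit [21,51/2], descend [7, 12]
    N7 x:[49/2,33] y:[27,50] z:[27/2,20] -> miss, prune
    N12 x:[14,45/2] y:[21,46] z:[17,51/2] -> hit [21,45/2], descend [2, 11]
      N2 x:[14,37/2] y:[22,40] z:[21,51/2] -> miss, prune
      N11 x:[14,45/2] y:[21,46] z:[17,21] -> hit [21,21] leaf, test {P5@t=21, P9(miss), P19(miss)}
  N10 x:[15,67/2] y:[15,55] z:[57/2,35] -> hit [57/2,67/2], descend [3, 9]
    N3 x:[15,28] y:[15,40] z:[59/2,35] -> miss, prune
    N9 x:[39/2,67/2] y:[48,55] z:[57/2,32] -> miss, prune

9 AABB tests over nodes [0, 6, 7, 12, 2, 11, 10, 3, 9]; 1 leaf entered; closest P5.

== RESULT ==
[0, 6, 7, 12, 2, 11, 10, 3, 9]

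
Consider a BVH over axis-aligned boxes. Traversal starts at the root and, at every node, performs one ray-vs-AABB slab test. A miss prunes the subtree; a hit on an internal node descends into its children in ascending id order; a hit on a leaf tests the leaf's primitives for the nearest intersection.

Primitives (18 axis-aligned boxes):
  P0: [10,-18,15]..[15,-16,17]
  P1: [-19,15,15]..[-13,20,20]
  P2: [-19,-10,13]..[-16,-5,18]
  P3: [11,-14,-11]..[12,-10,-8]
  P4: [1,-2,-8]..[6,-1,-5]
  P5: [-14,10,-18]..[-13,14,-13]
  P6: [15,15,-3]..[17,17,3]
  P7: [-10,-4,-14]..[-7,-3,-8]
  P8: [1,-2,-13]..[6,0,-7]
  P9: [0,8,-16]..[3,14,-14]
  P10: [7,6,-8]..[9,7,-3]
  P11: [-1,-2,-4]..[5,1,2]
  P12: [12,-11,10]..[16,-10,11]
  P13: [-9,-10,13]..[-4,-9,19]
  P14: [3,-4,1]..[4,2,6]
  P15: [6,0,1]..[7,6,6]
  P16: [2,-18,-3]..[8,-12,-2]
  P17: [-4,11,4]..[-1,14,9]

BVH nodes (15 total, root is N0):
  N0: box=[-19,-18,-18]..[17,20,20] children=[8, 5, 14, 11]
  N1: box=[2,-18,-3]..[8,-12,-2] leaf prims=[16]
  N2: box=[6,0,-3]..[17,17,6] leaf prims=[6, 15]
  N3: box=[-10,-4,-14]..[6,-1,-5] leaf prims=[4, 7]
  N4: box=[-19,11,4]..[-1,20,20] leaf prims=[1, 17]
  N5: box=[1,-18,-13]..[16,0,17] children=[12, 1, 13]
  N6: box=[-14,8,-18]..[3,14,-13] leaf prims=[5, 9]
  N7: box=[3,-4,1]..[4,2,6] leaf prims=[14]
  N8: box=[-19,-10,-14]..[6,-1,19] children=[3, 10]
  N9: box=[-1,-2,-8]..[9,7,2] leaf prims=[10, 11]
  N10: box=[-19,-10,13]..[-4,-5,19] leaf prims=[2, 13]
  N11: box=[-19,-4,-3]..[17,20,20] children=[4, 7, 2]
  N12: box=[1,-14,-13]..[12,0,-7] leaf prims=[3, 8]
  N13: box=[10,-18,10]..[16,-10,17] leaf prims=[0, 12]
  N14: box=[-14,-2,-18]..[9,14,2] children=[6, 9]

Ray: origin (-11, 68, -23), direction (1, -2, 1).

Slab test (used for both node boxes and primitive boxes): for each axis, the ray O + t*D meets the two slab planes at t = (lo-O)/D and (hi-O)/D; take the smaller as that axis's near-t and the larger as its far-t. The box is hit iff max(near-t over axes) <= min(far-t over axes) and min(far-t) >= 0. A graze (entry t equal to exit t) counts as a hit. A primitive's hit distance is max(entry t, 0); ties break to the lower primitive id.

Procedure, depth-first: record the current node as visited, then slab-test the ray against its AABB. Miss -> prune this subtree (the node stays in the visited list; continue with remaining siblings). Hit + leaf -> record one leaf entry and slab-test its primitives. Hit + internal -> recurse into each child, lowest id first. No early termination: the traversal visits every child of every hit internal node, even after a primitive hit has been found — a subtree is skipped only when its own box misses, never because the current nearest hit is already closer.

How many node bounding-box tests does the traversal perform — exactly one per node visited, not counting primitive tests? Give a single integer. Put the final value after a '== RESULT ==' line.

Trace the traversal:
N0 x:[-8,28] y:[24,43] z:[5,43] -> hit [24,28], descend [5, 8, 11, 14]
  N5 x:[12,27] y:[34,43] z:[10,40] -> miss, prune
  N8 x:[-8,17] y:[69/2,39] z:[9,42] -> miss, prune
  N11 x:[-8,28] y:[24,36] z:[20,43] -> hit [24,28], descend [2, 4, 7]
    N2 x:[17,28] y:[51/2,34] z:[20,29] -> hit [51/2,28] leaf, test {P6@t=26, P15(miss)}
    N4 x:[-8,10] y:[24,57/2] z:[27,43] -> miss, prune
    N7 x:[14,15] y:[33,36] z:[24,29] -> miss, prune
  N14 x:[-3,20] y:[27,35] z:[5,25] -> miss, prune

Summary -> nodes [0, 5, 8, 11, 2, 4, 7, 14]; box-tests=8; leaf-entries=1; first=P6

== RESULT ==
8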